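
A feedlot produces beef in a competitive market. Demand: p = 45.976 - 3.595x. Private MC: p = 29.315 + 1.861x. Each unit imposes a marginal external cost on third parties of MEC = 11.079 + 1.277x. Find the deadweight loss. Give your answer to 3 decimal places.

Market equilibrium (private): 29.315 + 1.861x = 45.976 - 3.595x → x_m = 3.0537.
Social marginal cost = private MC + MEC = 40.394 + 3.138x.
Set SMC = demand: 40.394 + 3.138x = 45.976 - 3.595x → x* = 0.8291.
Between x* and x_m the wedge SMC − demand runs linearly from 0 to MEC(x_m), so the loss is a triangle.
DWL = ½ × 2.2246 × 14.9786 = 16.6607.

DWL = 16.661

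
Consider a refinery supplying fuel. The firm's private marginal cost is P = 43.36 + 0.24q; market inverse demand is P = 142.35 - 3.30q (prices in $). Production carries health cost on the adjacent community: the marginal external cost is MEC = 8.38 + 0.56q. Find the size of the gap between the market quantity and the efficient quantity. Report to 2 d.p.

Market equilibrium (private): 43.36 + 0.24q = 142.35 - 3.30q → q_m = 27.9633.
Social marginal cost = private MC + MEC = 51.74 + 0.80q.
Set SMC = demand: 51.74 + 0.80q = 142.35 - 3.30q → q* = 22.1000.
Gap = |27.9633 − 22.1000| = 5.8633.

5.86 units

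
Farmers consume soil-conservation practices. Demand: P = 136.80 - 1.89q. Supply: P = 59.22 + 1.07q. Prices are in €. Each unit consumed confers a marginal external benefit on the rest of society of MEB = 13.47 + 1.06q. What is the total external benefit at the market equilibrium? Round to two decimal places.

€717.12

Market equilibrium (private): 59.22 + 1.07q = 136.80 - 1.89q → q_m = 26.2095.
Total external benefit = ∫₀^{q_m} (13.47 + 1.06q) dq = 13.47×26.2095 + ½×1.06×26.2095² = 717.1190.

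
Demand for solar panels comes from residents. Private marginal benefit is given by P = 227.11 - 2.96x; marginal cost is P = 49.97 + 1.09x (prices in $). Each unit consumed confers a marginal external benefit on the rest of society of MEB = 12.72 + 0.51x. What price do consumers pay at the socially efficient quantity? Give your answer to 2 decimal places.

Social marginal benefit = demand + MEB = 239.83 - 2.45x.
Set SMB = MC: 239.83 - 2.45x = 49.97 + 1.09x → x* = 53.6328.
Consumer price on the demand curve at x*: 227.11 − 2.96×53.6328 = 68.3569.

P = $68.36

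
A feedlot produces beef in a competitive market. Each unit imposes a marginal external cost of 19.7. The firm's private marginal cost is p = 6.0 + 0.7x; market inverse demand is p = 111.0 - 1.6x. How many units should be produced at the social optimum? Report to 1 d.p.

Social marginal cost = private MC + MEC = 25.7 + 0.7x.
Set SMC = demand: 25.7 + 0.7x = 111.0 - 1.6x → x* = 37.0870.

x* = 37.1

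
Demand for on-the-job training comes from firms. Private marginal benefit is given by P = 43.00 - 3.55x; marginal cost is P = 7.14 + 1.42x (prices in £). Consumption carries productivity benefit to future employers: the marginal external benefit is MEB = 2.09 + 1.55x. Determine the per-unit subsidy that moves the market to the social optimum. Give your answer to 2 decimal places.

Social marginal benefit = demand + MEB = 45.09 - 2.00x.
Set SMB = MC: 45.09 - 2.00x = 7.14 + 1.42x → x* = 11.0965.
The Pigouvian subsidy equals MEB at x*: 2.09 + 1.55×11.0965 = 19.2896.

subsidy = £19.29 per unit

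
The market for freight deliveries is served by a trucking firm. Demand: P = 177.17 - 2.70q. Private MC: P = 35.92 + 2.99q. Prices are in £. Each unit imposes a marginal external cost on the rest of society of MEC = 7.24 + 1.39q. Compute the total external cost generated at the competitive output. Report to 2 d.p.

£608.02

Market equilibrium (private): 35.92 + 2.99q = 177.17 - 2.70q → q_m = 24.8243.
Total external cost = ∫₀^{q_m} (7.24 + 1.39q) dq = 7.24×24.8243 + ½×1.39×24.8243² = 608.0188.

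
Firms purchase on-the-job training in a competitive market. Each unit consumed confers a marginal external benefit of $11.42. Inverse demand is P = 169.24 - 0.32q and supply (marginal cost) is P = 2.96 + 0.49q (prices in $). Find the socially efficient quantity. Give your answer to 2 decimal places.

q* = 219.38

Social marginal benefit = demand + MEB = 180.66 - 0.32q.
Set SMB = MC: 180.66 - 0.32q = 2.96 + 0.49q → q* = 219.3827.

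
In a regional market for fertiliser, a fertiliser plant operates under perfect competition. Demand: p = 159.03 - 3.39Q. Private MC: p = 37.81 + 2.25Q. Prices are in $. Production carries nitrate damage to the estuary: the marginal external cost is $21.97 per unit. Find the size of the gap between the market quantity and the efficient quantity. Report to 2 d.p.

Market equilibrium (private): 37.81 + 2.25Q = 159.03 - 3.39Q → Q_m = 21.4929.
Social marginal cost = private MC + MEC = 59.78 + 2.25Q.
Set SMC = demand: 59.78 + 2.25Q = 159.03 - 3.39Q → Q* = 17.5975.
Gap = |21.4929 − 17.5975| = 3.8954.

3.90 units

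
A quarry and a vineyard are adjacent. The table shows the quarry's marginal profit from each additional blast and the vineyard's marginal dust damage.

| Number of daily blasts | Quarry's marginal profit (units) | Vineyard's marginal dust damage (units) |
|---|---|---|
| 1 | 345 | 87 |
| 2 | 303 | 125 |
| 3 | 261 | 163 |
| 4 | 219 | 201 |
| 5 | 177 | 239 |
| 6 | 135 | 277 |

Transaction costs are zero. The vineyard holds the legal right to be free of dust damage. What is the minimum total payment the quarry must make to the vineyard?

576

Efficient level: marginal profit ≥ marginal dust damage through level 4, so k* = 4.
With the vineyard holding the right, the quarry must at least compensate total damage at k*: 87 + 125 + 163 + 201 = 576.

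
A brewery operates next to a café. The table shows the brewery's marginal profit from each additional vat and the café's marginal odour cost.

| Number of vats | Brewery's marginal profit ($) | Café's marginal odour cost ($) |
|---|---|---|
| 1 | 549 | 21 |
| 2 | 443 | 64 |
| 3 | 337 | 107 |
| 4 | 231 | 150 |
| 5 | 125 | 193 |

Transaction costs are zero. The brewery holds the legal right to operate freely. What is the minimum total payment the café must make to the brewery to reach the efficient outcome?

Left alone the brewery would choose level 5 (marginal profit stays positive).
Efficient level: k* = 4 (marginal profit ≥ marginal odour cost through 4).
The café must at least cover the brewery's forgone profit from cutting 5→4: 125 = 125.

$125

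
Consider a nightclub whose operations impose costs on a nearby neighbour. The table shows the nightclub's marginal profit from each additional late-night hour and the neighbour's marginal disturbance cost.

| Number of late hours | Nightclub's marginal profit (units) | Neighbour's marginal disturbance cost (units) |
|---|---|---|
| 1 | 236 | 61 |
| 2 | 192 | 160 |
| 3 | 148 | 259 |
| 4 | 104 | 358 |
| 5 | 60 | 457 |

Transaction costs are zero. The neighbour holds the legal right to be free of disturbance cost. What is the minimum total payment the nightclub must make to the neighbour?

221

Efficient level: marginal profit ≥ marginal disturbance cost through level 2, so k* = 2.
With the neighbour holding the right, the nightclub must at least compensate total damage at k*: 61 + 160 = 221.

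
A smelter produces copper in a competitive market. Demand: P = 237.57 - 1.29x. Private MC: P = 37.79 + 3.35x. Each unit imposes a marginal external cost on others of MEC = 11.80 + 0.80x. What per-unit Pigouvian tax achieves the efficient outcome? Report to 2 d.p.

tax = 39.44 per unit

Social marginal cost = private MC + MEC = 49.59 + 4.15x.
Set SMC = demand: 49.59 + 4.15x = 237.57 - 1.29x → x* = 34.5551.
The Pigouvian tax equals MEC at x*: 11.80 + 0.80×34.5551 = 39.4441.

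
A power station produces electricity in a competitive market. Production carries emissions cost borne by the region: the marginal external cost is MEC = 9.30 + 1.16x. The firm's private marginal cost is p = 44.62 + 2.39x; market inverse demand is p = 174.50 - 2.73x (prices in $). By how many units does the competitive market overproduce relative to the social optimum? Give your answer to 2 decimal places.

6.17 units

Market equilibrium (private): 44.62 + 2.39x = 174.50 - 2.73x → x_m = 25.3672.
Social marginal cost = private MC + MEC = 53.92 + 3.55x.
Set SMC = demand: 53.92 + 3.55x = 174.50 - 2.73x → x* = 19.2006.
Gap = |25.3672 − 19.2006| = 6.1666.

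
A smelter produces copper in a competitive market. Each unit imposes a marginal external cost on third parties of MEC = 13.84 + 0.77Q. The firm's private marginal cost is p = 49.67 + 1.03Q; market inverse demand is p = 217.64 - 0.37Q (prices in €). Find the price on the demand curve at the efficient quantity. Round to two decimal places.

Social marginal cost = private MC + MEC = 63.51 + 1.80Q.
Set SMC = demand: 63.51 + 1.80Q = 217.64 - 0.37Q → Q* = 71.0276.
Consumer price on the demand curve at Q*: 217.64 − 0.37×71.0276 = 191.3598.

P = €191.36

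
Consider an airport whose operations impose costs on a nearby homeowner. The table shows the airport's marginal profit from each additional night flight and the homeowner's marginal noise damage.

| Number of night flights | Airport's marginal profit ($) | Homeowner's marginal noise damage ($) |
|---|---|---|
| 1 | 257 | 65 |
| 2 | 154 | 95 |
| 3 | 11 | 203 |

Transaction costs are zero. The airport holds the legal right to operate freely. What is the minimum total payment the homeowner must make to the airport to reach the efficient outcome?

Left alone the airport would choose level 3 (marginal profit stays positive).
Efficient level: k* = 2 (marginal profit ≥ marginal noise damage through 2).
The homeowner must at least cover the airport's forgone profit from cutting 3→2: 11 = 11.

$11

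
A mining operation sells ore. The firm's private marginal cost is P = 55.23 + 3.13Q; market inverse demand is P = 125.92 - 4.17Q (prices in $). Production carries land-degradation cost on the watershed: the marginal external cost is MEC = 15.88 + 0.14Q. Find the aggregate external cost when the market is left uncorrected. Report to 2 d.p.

Market equilibrium (private): 55.23 + 3.13Q = 125.92 - 4.17Q → Q_m = 9.6836.
Total external cost = ∫₀^{Q_m} (15.88 + 0.14Q) dQ = 15.88×9.6836 + ½×0.14×9.6836² = 160.3396.

$160.34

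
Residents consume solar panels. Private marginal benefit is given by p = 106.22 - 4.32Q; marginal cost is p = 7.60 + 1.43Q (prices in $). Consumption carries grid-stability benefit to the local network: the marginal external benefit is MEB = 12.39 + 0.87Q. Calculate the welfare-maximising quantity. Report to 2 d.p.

Q* = 22.75

Social marginal benefit = demand + MEB = 118.61 - 3.45Q.
Set SMB = MC: 118.61 - 3.45Q = 7.60 + 1.43Q → Q* = 22.7480.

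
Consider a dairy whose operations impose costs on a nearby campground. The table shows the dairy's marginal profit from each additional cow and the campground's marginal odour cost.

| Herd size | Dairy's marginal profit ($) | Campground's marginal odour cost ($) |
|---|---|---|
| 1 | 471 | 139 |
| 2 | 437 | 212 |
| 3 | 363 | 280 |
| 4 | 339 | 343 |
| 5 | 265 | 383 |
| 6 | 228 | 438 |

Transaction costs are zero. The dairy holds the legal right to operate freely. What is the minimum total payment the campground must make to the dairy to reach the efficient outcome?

$832

Left alone the dairy would choose level 6 (marginal profit stays positive).
Efficient level: k* = 3 (marginal profit ≥ marginal odour cost through 3).
The campground must at least cover the dairy's forgone profit from cutting 6→3: 339 + 265 + 228 = 832.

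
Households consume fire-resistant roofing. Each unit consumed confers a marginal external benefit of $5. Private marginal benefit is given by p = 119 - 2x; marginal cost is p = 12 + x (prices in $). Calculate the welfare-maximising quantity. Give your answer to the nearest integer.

x* = 37

Social marginal benefit = demand + MEB = 124 - 2x.
Set SMB = MC: 124 - 2x = 12 + x → x* = 37.3333.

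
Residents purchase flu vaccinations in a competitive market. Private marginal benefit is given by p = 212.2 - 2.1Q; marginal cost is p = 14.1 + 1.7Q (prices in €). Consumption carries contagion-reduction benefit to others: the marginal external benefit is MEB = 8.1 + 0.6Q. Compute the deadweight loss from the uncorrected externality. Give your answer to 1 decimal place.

DWL = €242.3

Market equilibrium (private): 14.1 + 1.7Q = 212.2 - 2.1Q → Q_m = 52.1316.
Social marginal benefit = demand + MEB = 220.3 - 1.5Q.
Set SMB = MC: 220.3 - 1.5Q = 14.1 + 1.7Q → Q* = 64.4375.
Between Q* and Q_m the wedge SMB − MC runs linearly from 0 to MEB(Q_m), so the loss is a triangle.
DWL = ½ × 12.3059 × 39.3789 = 242.2964.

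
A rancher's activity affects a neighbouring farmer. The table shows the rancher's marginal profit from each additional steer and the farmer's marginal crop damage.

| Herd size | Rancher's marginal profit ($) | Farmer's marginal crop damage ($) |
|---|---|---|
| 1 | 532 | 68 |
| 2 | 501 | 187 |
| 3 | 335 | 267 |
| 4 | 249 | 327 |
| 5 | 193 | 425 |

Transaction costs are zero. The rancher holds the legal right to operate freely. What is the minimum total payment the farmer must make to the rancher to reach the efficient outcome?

Left alone the rancher would choose level 5 (marginal profit stays positive).
Efficient level: k* = 3 (marginal profit ≥ marginal crop damage through 3).
The farmer must at least cover the rancher's forgone profit from cutting 5→3: 249 + 193 = 442.

$442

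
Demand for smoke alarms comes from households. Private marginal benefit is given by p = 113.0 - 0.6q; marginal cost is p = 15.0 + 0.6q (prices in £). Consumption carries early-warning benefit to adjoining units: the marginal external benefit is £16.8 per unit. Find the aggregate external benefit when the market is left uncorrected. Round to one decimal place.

Market equilibrium (private): 15.0 + 0.6q = 113.0 - 0.6q → q_m = 81.6667.
Total external benefit = MEB × q_m = 16.8 × 81.6667 = 1372.0006.

£1372.0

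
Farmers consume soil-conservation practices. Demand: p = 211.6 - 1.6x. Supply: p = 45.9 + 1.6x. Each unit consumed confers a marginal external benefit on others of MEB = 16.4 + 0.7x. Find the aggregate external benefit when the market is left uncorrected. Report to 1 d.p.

Market equilibrium (private): 45.9 + 1.6x = 211.6 - 1.6x → x_m = 51.7813.
Total external benefit = ∫₀^{x_m} (16.4 + 0.7x) dx = 16.4×51.7813 + ½×0.7×51.7813² = 1787.6694.

1787.7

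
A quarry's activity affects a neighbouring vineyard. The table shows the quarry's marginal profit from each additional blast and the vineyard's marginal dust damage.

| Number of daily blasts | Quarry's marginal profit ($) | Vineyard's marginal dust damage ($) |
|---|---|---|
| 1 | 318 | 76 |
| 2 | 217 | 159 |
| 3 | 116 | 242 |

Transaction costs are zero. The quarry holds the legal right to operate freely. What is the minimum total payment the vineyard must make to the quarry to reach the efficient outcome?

$116

Left alone the quarry would choose level 3 (marginal profit stays positive).
Efficient level: k* = 2 (marginal profit ≥ marginal dust damage through 2).
The vineyard must at least cover the quarry's forgone profit from cutting 3→2: 116 = 116.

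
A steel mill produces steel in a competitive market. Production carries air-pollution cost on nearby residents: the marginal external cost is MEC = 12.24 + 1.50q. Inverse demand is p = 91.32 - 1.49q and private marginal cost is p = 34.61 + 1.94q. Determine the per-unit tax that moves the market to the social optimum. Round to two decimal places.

Social marginal cost = private MC + MEC = 46.85 + 3.44q.
Set SMC = demand: 46.85 + 3.44q = 91.32 - 1.49q → q* = 9.0203.
The Pigouvian tax equals MEC at q*: 12.24 + 1.50×9.0203 = 25.7705.

tax = 25.77 per unit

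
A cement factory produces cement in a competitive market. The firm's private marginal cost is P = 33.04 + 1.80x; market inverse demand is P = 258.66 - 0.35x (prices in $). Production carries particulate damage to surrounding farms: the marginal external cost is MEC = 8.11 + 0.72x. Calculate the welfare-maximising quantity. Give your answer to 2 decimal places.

Social marginal cost = private MC + MEC = 41.15 + 2.52x.
Set SMC = demand: 41.15 + 2.52x = 258.66 - 0.35x → x* = 75.7875.

x* = 75.79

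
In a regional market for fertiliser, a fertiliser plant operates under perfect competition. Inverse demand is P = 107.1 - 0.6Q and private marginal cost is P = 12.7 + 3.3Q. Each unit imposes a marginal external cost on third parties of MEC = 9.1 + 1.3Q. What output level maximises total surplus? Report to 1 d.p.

Social marginal cost = private MC + MEC = 21.8 + 4.6Q.
Set SMC = demand: 21.8 + 4.6Q = 107.1 - 0.6Q → Q* = 16.4038.

Q* = 16.4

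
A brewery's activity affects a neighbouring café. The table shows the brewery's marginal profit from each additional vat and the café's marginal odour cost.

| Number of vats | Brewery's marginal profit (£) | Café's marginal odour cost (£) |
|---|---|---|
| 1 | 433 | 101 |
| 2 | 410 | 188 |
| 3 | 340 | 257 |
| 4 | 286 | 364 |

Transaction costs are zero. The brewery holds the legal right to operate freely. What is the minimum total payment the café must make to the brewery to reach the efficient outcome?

Left alone the brewery would choose level 4 (marginal profit stays positive).
Efficient level: k* = 3 (marginal profit ≥ marginal odour cost through 3).
The café must at least cover the brewery's forgone profit from cutting 4→3: 286 = 286.

£286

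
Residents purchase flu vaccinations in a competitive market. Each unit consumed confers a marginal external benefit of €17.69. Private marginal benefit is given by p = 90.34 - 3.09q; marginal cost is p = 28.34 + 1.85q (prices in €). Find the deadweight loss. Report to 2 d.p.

DWL = €31.67

Market equilibrium (private): 28.34 + 1.85q = 90.34 - 3.09q → q_m = 12.5506.
Social marginal benefit = demand + MEB = 108.03 - 3.09q.
Set SMB = MC: 108.03 - 3.09q = 28.34 + 1.85q → q* = 16.1316.
Height of the DWL triangle at q_m is SMB(q_m) − MC(q_m) = MEB(q_m) = 17.6900.
DWL = ½ × 3.5810 × 17.6900 = 31.6739.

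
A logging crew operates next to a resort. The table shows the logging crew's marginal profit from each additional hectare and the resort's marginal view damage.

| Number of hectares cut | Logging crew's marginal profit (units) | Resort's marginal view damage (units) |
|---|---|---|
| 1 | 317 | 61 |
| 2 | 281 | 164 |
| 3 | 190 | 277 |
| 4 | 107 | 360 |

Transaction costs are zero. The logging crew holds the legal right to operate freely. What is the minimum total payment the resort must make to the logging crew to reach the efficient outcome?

297

Left alone the logging crew would choose level 4 (marginal profit stays positive).
Efficient level: k* = 2 (marginal profit ≥ marginal view damage through 2).
The resort must at least cover the logging crew's forgone profit from cutting 4→2: 190 + 107 = 297.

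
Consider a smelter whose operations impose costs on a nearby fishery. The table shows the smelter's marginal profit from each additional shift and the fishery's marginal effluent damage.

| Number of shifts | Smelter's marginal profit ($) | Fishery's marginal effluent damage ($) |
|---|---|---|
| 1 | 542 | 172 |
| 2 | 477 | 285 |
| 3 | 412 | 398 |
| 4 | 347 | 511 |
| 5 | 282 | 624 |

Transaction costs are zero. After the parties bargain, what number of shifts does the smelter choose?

3

Bargaining reaches the level where marginal profit last exceeds marginal effluent damage.
That holds through level 3 (412 ≥ 398) but not at 4 (347 < 511).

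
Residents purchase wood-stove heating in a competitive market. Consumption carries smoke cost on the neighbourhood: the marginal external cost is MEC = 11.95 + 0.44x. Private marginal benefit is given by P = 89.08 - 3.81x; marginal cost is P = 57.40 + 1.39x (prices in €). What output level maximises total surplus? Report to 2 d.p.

x* = 3.50

Social marginal benefit = demand − MEC = 77.13 - 4.25x.
Set SMB = MC: 77.13 - 4.25x = 57.40 + 1.39x → x* = 3.4982.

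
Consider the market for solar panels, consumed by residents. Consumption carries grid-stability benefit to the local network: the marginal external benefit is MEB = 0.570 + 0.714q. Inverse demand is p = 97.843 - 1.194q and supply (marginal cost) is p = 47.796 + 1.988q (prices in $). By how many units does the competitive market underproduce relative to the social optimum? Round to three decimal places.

4.781 units

Market equilibrium (private): 47.796 + 1.988q = 97.843 - 1.194q → q_m = 15.7282.
Social marginal benefit = demand + MEB = 98.413 - 0.480q.
Set SMB = MC: 98.413 - 0.480q = 47.796 + 1.988q → q* = 20.5093.
Gap = |15.7282 − 20.5093| = 4.7811.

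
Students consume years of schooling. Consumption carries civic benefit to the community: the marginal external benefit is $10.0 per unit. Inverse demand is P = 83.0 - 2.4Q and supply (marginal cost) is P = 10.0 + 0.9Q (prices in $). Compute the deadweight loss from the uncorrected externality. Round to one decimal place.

DWL = $15.2

Market equilibrium (private): 10.0 + 0.9Q = 83.0 - 2.4Q → Q_m = 22.1212.
Social marginal benefit = demand + MEB = 93.0 - 2.4Q.
Set SMB = MC: 93.0 - 2.4Q = 10.0 + 0.9Q → Q* = 25.1515.
Height of the DWL triangle at Q_m is SMB(Q_m) − MC(Q_m) = MEB(Q_m) = 10.0000.
DWL = ½ × 3.0303 × 10.0000 = 15.1515.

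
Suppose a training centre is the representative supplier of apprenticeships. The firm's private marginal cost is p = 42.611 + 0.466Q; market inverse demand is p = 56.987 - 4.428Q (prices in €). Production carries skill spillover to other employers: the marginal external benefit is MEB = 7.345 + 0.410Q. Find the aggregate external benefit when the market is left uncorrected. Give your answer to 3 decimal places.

€23.345

Market equilibrium (private): 42.611 + 0.466Q = 56.987 - 4.428Q → Q_m = 2.9375.
Total external benefit = ∫₀^{Q_m} (7.345 + 0.410Q) dQ = 7.345×2.9375 + ½×0.410×2.9375² = 23.3449.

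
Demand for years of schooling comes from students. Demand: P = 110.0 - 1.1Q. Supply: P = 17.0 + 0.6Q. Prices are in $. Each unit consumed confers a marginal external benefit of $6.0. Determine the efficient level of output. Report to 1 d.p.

Q* = 58.2

Social marginal benefit = demand + MEB = 116.0 - 1.1Q.
Set SMB = MC: 116.0 - 1.1Q = 17.0 + 0.6Q → Q* = 58.2353.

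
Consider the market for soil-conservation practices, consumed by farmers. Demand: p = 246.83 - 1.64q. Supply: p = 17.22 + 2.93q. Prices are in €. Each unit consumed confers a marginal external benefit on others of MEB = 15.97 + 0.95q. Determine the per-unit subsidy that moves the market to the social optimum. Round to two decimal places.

subsidy = €80.42 per unit

Social marginal benefit = demand + MEB = 262.80 - 0.69q.
Set SMB = MC: 262.80 - 0.69q = 17.22 + 2.93q → q* = 67.8398.
The Pigouvian subsidy equals MEB at q*: 15.97 + 0.95×67.8398 = 80.4178.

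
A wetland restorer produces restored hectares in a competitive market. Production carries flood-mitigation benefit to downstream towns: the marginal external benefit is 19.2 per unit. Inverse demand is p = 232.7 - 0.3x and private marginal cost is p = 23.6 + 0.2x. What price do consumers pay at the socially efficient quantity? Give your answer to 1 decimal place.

Social marginal cost = private MC − MEB = 4.4 + 0.2x.
Set SMC = demand: 4.4 + 0.2x = 232.7 - 0.3x → x* = 456.6000.
Consumer price on the demand curve at x*: 232.7 − 0.3×456.6000 = 95.7200.

P = 95.7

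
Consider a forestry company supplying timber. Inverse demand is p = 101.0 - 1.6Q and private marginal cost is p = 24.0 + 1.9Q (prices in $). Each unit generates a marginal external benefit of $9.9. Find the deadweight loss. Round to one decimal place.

Market equilibrium (private): 24.0 + 1.9Q = 101.0 - 1.6Q → Q_m = 22.0000.
Social marginal cost = private MC − MEB = 14.1 + 1.9Q.
Set SMC = demand: 14.1 + 1.9Q = 101.0 - 1.6Q → Q* = 24.8286.
Height of the DWL triangle at Q_m is demand(Q_m) − SMC(Q_m) = MEB(Q_m) = 9.9000.
DWL = ½ × 2.8286 × 9.9000 = 14.0016.

DWL = $14.0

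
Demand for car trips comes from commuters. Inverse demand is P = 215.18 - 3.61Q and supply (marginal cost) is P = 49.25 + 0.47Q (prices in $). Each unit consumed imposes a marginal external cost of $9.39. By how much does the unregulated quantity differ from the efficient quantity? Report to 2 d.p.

Market equilibrium (private): 49.25 + 0.47Q = 215.18 - 3.61Q → Q_m = 40.6691.
Social marginal benefit = demand − MEC = 205.79 - 3.61Q.
Set SMB = MC: 205.79 - 3.61Q = 49.25 + 0.47Q → Q* = 38.3676.
Gap = |40.6691 − 38.3676| = 2.3015.

2.30 units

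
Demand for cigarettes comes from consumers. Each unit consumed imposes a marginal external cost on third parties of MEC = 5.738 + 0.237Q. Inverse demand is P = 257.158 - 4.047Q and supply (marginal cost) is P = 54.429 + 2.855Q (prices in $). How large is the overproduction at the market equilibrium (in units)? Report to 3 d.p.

1.779 units

Market equilibrium (private): 54.429 + 2.855Q = 257.158 - 4.047Q → Q_m = 29.3725.
Social marginal benefit = demand − MEC = 251.420 - 4.284Q.
Set SMB = MC: 251.420 - 4.284Q = 54.429 + 2.855Q → Q* = 27.5936.
Gap = |29.3725 − 27.5936| = 1.7789.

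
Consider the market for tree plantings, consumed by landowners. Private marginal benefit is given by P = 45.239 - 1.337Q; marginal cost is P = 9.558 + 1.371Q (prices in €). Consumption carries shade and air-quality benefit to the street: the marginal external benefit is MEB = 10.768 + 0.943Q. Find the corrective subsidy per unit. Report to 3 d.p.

Social marginal benefit = demand + MEB = 56.007 - 0.394Q.
Set SMB = MC: 56.007 - 0.394Q = 9.558 + 1.371Q → Q* = 26.3167.
The Pigouvian subsidy equals MEB at Q*: 10.768 + 0.943×26.3167 = 35.5846.

subsidy = €35.585 per unit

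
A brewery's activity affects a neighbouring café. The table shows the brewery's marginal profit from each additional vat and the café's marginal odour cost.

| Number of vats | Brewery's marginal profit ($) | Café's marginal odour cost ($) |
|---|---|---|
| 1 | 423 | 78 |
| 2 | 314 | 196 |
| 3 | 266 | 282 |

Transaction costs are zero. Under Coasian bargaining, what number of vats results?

2

Bargaining reaches the level where marginal profit last exceeds marginal odour cost.
That holds through level 2 (314 ≥ 196) but not at 3 (266 < 282).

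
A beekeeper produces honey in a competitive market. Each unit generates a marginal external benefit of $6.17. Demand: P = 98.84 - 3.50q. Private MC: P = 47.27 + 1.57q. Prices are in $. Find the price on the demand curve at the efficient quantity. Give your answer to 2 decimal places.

P = $58.98

Social marginal cost = private MC − MEB = 41.10 + 1.57q.
Set SMC = demand: 41.10 + 1.57q = 98.84 - 3.50q → q* = 11.3886.
Consumer price on the demand curve at q*: 98.84 − 3.50×11.3886 = 58.9799.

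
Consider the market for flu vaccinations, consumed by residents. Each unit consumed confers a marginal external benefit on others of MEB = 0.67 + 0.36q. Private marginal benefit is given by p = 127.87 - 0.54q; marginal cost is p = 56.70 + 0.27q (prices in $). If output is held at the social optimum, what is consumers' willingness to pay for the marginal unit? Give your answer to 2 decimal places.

P = $41.66

Social marginal benefit = demand + MEB = 128.54 - 0.18q.
Set SMB = MC: 128.54 - 0.18q = 56.70 + 0.27q → q* = 159.6444.
Consumer price on the demand curve at q*: 127.87 − 0.54×159.6444 = 41.6620.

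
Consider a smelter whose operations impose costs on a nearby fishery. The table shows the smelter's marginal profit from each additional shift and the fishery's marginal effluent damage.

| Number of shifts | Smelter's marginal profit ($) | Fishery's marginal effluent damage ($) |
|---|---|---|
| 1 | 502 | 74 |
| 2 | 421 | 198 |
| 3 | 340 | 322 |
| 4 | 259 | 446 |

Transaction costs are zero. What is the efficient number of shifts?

3

Bargaining reaches the level where marginal profit last exceeds marginal effluent damage.
That holds through level 3 (340 ≥ 322) but not at 4 (259 < 446).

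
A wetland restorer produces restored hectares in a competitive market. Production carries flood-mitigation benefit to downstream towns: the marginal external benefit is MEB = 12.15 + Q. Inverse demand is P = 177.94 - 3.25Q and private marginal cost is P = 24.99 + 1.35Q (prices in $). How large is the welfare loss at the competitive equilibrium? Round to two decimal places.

DWL = $286.27

Market equilibrium (private): 24.99 + 1.35Q = 177.94 - 3.25Q → Q_m = 33.2500.
Social marginal cost = private MC − MEB = 12.84 + 0.35Q.
Set SMC = demand: 12.84 + 0.35Q = 177.94 - 3.25Q → Q* = 45.8611.
The loss is the area between SMC and demand from Q* to Q_m; with linear curves that's a triangle of height MEB(Q_m).
DWL = ½ × 12.6111 × 45.4000 = 286.2720.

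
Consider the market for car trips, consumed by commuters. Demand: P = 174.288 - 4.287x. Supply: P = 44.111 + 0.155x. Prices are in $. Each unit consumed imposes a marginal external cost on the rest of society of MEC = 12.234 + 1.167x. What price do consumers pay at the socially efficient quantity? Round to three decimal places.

P = $84.143

Social marginal benefit = demand − MEC = 162.054 - 5.454x.
Set SMB = MC: 162.054 - 5.454x = 44.111 + 0.155x → x* = 21.0275.
Consumer price on the demand curve at x*: 174.288 − 4.287×21.0275 = 84.1431.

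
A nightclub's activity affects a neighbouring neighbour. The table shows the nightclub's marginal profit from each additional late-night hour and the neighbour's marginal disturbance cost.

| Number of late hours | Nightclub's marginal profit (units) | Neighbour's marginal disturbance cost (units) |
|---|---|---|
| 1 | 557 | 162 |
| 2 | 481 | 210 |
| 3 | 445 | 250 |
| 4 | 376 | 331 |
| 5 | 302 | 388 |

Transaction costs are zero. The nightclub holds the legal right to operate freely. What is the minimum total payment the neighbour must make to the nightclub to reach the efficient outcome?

302

Left alone the nightclub would choose level 5 (marginal profit stays positive).
Efficient level: k* = 4 (marginal profit ≥ marginal disturbance cost through 4).
The neighbour must at least cover the nightclub's forgone profit from cutting 5→4: 302 = 302.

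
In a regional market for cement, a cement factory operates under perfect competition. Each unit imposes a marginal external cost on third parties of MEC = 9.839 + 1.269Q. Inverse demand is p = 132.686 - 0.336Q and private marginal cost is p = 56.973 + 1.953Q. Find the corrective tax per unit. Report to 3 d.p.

tax = 33.334 per unit

Social marginal cost = private MC + MEC = 66.812 + 3.222Q.
Set SMC = demand: 66.812 + 3.222Q = 132.686 - 0.336Q → Q* = 18.5143.
The Pigouvian tax equals MEC at Q*: 9.839 + 1.269×18.5143 = 33.3336.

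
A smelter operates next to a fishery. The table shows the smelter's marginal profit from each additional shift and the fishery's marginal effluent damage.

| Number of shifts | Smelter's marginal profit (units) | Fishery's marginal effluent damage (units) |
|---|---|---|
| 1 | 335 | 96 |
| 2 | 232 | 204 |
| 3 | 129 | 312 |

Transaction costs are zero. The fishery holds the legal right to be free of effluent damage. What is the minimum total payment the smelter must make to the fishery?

300

Efficient level: marginal profit ≥ marginal effluent damage through level 2, so k* = 2.
With the fishery holding the right, the smelter must at least compensate total damage at k*: 96 + 204 = 300.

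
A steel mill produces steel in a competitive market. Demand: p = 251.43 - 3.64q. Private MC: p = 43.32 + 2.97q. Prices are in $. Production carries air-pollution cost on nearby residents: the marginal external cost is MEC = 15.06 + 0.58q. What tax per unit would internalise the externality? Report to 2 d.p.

Social marginal cost = private MC + MEC = 58.38 + 3.55q.
Set SMC = demand: 58.38 + 3.55q = 251.43 - 3.64q → q* = 26.8498.
The Pigouvian tax equals MEC at q*: 15.06 + 0.58×26.8498 = 30.6329.

tax = $30.63 per unit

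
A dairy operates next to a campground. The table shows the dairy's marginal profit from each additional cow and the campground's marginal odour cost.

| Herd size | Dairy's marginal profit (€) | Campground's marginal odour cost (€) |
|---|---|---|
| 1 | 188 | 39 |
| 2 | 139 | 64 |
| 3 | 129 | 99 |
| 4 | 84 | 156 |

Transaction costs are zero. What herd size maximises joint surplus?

3

Bargaining reaches the level where marginal profit last exceeds marginal odour cost.
That holds through level 3 (129 ≥ 99) but not at 4 (84 < 156).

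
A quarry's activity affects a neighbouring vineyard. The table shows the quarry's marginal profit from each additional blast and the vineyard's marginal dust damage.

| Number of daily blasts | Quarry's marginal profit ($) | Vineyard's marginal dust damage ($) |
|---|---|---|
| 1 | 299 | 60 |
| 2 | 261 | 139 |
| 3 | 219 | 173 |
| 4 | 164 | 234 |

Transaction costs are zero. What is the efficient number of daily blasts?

3

Bargaining reaches the level where marginal profit last exceeds marginal dust damage.
That holds through level 3 (219 ≥ 173) but not at 4 (164 < 234).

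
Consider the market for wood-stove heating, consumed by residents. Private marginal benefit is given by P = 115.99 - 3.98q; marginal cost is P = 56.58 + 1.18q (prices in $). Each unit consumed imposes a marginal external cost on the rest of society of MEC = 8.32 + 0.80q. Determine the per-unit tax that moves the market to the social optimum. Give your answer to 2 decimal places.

Social marginal benefit = demand − MEC = 107.67 - 4.78q.
Set SMB = MC: 107.67 - 4.78q = 56.58 + 1.18q → q* = 8.5721.
The Pigouvian tax equals MEC at q*: 8.32 + 0.80×8.5721 = 15.1777.

tax = $15.18 per unit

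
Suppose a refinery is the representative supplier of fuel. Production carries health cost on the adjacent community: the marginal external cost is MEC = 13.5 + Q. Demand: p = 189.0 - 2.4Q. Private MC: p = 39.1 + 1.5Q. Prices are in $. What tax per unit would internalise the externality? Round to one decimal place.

Social marginal cost = private MC + MEC = 52.6 + 2.5Q.
Set SMC = demand: 52.6 + 2.5Q = 189.0 - 2.4Q → Q* = 27.8367.
The Pigouvian tax equals MEC at Q*: 13.5 + 1.0×27.8367 = 41.3367.

tax = $41.3 per unit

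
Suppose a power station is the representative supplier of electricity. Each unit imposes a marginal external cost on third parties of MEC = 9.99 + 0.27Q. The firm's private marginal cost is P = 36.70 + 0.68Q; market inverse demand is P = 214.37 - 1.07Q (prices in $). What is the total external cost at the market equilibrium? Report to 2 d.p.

$2405.75

Market equilibrium (private): 36.70 + 0.68Q = 214.37 - 1.07Q → Q_m = 101.5257.
Total external cost = ∫₀^{Q_m} (9.99 + 0.27Q) dQ = 9.99×101.5257 + ½×0.27×101.5257² = 2405.7499.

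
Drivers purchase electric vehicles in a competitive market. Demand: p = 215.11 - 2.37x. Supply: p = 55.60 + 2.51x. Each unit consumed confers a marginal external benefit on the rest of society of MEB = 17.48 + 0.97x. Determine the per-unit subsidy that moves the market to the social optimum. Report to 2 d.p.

Social marginal benefit = demand + MEB = 232.59 - 1.40x.
Set SMB = MC: 232.59 - 1.40x = 55.60 + 2.51x → x* = 45.2660.
The Pigouvian subsidy equals MEB at x*: 17.48 + 0.97×45.2660 = 61.3880.

subsidy = 61.39 per unit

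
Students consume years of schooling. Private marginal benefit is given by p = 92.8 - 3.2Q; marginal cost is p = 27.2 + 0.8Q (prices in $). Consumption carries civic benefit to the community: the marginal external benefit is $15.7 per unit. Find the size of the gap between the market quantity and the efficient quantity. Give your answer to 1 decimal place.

3.9 units

Market equilibrium (private): 27.2 + 0.8Q = 92.8 - 3.2Q → Q_m = 16.4000.
Social marginal benefit = demand + MEB = 108.5 - 3.2Q.
Set SMB = MC: 108.5 - 3.2Q = 27.2 + 0.8Q → Q* = 20.3250.
Gap = |16.4000 − 20.3250| = 3.9250.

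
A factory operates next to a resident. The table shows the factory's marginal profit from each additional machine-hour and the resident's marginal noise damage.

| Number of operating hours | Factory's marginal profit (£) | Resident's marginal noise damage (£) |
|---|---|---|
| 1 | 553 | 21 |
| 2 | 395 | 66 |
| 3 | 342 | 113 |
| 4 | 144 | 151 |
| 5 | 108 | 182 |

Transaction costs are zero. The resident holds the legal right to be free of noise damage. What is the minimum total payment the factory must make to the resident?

£200

Efficient level: marginal profit ≥ marginal noise damage through level 3, so k* = 3.
With the resident holding the right, the factory must at least compensate total damage at k*: 21 + 66 + 113 = 200.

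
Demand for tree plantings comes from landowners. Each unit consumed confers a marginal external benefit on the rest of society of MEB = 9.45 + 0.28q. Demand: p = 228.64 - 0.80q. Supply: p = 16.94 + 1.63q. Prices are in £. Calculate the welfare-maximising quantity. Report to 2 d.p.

q* = 102.86

Social marginal benefit = demand + MEB = 238.09 - 0.52q.
Set SMB = MC: 238.09 - 0.52q = 16.94 + 1.63q → q* = 102.8605.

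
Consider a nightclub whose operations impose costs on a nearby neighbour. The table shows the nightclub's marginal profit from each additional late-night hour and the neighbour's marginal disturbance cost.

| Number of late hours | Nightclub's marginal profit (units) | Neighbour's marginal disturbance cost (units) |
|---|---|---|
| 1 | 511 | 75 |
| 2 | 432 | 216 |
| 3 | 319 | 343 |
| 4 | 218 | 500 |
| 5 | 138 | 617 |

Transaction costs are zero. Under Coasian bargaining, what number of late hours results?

2

Bargaining reaches the level where marginal profit last exceeds marginal disturbance cost.
That holds through level 2 (432 ≥ 216) but not at 3 (319 < 343).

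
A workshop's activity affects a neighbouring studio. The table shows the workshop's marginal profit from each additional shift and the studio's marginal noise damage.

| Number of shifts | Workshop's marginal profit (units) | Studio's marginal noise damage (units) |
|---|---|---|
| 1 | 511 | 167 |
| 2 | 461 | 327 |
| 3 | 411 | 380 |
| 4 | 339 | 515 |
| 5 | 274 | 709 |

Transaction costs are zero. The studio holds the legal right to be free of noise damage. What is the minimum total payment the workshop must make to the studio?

874

Efficient level: marginal profit ≥ marginal noise damage through level 3, so k* = 3.
With the studio holding the right, the workshop must at least compensate total damage at k*: 167 + 327 + 380 = 874.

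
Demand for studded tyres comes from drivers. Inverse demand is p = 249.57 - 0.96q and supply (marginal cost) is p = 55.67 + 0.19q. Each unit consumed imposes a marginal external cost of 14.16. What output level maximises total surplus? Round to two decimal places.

Social marginal benefit = demand − MEC = 235.41 - 0.96q.
Set SMB = MC: 235.41 - 0.96q = 55.67 + 0.19q → q* = 156.2957.

q* = 156.30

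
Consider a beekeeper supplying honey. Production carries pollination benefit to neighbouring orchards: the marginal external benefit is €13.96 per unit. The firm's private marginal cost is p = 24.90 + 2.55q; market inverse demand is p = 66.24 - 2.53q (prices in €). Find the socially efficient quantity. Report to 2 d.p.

Social marginal cost = private MC − MEB = 10.94 + 2.55q.
Set SMC = demand: 10.94 + 2.55q = 66.24 - 2.53q → q* = 10.8858.

q* = 10.89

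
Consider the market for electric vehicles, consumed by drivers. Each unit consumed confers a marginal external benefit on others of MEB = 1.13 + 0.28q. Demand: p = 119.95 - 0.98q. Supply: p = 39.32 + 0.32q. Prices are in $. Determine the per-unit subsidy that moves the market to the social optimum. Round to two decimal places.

subsidy = $23.57 per unit

Social marginal benefit = demand + MEB = 121.08 - 0.70q.
Set SMB = MC: 121.08 - 0.70q = 39.32 + 0.32q → q* = 80.1569.
The Pigouvian subsidy equals MEB at q*: 1.13 + 0.28×80.1569 = 23.5739.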